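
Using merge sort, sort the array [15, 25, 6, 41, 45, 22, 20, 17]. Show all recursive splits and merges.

Merge sort trace:

Split: [15, 25, 6, 41, 45, 22, 20, 17] -> [15, 25, 6, 41] and [45, 22, 20, 17]
  Split: [15, 25, 6, 41] -> [15, 25] and [6, 41]
    Split: [15, 25] -> [15] and [25]
    Merge: [15] + [25] -> [15, 25]
    Split: [6, 41] -> [6] and [41]
    Merge: [6] + [41] -> [6, 41]
  Merge: [15, 25] + [6, 41] -> [6, 15, 25, 41]
  Split: [45, 22, 20, 17] -> [45, 22] and [20, 17]
    Split: [45, 22] -> [45] and [22]
    Merge: [45] + [22] -> [22, 45]
    Split: [20, 17] -> [20] and [17]
    Merge: [20] + [17] -> [17, 20]
  Merge: [22, 45] + [17, 20] -> [17, 20, 22, 45]
Merge: [6, 15, 25, 41] + [17, 20, 22, 45] -> [6, 15, 17, 20, 22, 25, 41, 45]

Final sorted array: [6, 15, 17, 20, 22, 25, 41, 45]

The merge sort proceeds by recursively splitting the array and merging sorted halves.
After all merges, the sorted array is [6, 15, 17, 20, 22, 25, 41, 45].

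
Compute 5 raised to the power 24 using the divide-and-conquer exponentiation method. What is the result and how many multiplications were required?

Computing 5^24 by squaring (build up from 5^1; each line after the first costs one multiplication):

5^1 = 5
5^2 = (5^1)^2 = 5^2 = 25
5^3 = 5 * 5^2 = 5 * 25 = 125
5^6 = (5^3)^2 = 125^2 = 15625
5^12 = (5^6)^2 = 15625^2 = 244140625
5^24 = (5^12)^2 = 244140625^2 = 59604644775390625

Result: 59604644775390625
Multiplications needed: 5 (5 lines after 5^1)

5^24 = 59604644775390625. Using exponentiation by squaring, this requires 5 multiplications. The key idea: if the exponent is even, square the half-power; if odd, multiply by the base once.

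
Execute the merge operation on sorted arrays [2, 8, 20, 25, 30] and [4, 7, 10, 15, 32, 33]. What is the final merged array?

Merging process:

Compare 2 vs 4: take 2 from left. Merged: [2]
Compare 8 vs 4: take 4 from right. Merged: [2, 4]
Compare 8 vs 7: take 7 from right. Merged: [2, 4, 7]
Compare 8 vs 10: take 8 from left. Merged: [2, 4, 7, 8]
Compare 20 vs 10: take 10 from right. Merged: [2, 4, 7, 8, 10]
Compare 20 vs 15: take 15 from right. Merged: [2, 4, 7, 8, 10, 15]
Compare 20 vs 32: take 20 from left. Merged: [2, 4, 7, 8, 10, 15, 20]
Compare 25 vs 32: take 25 from left. Merged: [2, 4, 7, 8, 10, 15, 20, 25]
Compare 30 vs 32: take 30 from left. Merged: [2, 4, 7, 8, 10, 15, 20, 25, 30]
Append remaining from right: [32, 33]. Merged: [2, 4, 7, 8, 10, 15, 20, 25, 30, 32, 33]

Final merged array: [2, 4, 7, 8, 10, 15, 20, 25, 30, 32, 33]
Total comparisons: 9

The merged array is [2, 4, 7, 8, 10, 15, 20, 25, 30, 32, 33], requiring 9 comparisons. The merge step runs in O(n) time where n is the total number of elements.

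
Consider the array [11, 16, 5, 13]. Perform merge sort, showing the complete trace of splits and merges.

Merge sort trace:

Split: [11, 16, 5, 13] -> [11, 16] and [5, 13]
  Split: [11, 16] -> [11] and [16]
  Merge: [11] + [16] -> [11, 16]
  Split: [5, 13] -> [5] and [13]
  Merge: [5] + [13] -> [5, 13]
Merge: [11, 16] + [5, 13] -> [5, 11, 13, 16]

Final sorted array: [5, 11, 13, 16]

The merge sort proceeds by recursively splitting the array and merging sorted halves.
After all merges, the sorted array is [5, 11, 13, 16].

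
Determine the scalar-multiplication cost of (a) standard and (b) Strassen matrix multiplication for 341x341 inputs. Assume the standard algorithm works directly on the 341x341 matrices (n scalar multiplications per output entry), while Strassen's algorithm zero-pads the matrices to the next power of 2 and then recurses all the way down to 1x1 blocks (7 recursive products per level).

Matrix multiplication for 341x341 matrices:

Strassen's algorithm requires power-of-2 dimensions. Pad 341x341 to 512x512 (next power of 2).

Standard algorithm: 341^3 = 39651821 multiplications
Strassen's algorithm: 7^(log2(512)) = 7^9 = 40353607 multiplications
Difference: 39651821 - 40353607 = -701786 (Strassen uses MORE here due to padding overhead — for small or just-over-power-of-2 n, padding can outweigh the per-level savings)

Standard: 39651821 multiplications (341^3). Strassen: 40353607 multiplications (7^9, after padding to 512x512). Strassen reduces 8 recursive multiplications to 7 at each level.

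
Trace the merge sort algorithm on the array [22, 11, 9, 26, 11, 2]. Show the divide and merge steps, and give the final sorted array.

Merge sort trace:

Split: [22, 11, 9, 26, 11, 2] -> [22, 11, 9] and [26, 11, 2]
  Split: [22, 11, 9] -> [22] and [11, 9]
    Split: [11, 9] -> [11] and [9]
    Merge: [11] + [9] -> [9, 11]
  Merge: [22] + [9, 11] -> [9, 11, 22]
  Split: [26, 11, 2] -> [26] and [11, 2]
    Split: [11, 2] -> [11] and [2]
    Merge: [11] + [2] -> [2, 11]
  Merge: [26] + [2, 11] -> [2, 11, 26]
Merge: [9, 11, 22] + [2, 11, 26] -> [2, 9, 11, 11, 22, 26]

Final sorted array: [2, 9, 11, 11, 22, 26]

The merge sort proceeds by recursively splitting the array and merging sorted halves.
After all merges, the sorted array is [2, 9, 11, 11, 22, 26].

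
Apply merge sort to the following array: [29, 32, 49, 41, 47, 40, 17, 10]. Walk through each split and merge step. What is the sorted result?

Merge sort trace:

Split: [29, 32, 49, 41, 47, 40, 17, 10] -> [29, 32, 49, 41] and [47, 40, 17, 10]
  Split: [29, 32, 49, 41] -> [29, 32] and [49, 41]
    Split: [29, 32] -> [29] and [32]
    Merge: [29] + [32] -> [29, 32]
    Split: [49, 41] -> [49] and [41]
    Merge: [49] + [41] -> [41, 49]
  Merge: [29, 32] + [41, 49] -> [29, 32, 41, 49]
  Split: [47, 40, 17, 10] -> [47, 40] and [17, 10]
    Split: [47, 40] -> [47] and [40]
    Merge: [47] + [40] -> [40, 47]
    Split: [17, 10] -> [17] and [10]
    Merge: [17] + [10] -> [10, 17]
  Merge: [40, 47] + [10, 17] -> [10, 17, 40, 47]
Merge: [29, 32, 41, 49] + [10, 17, 40, 47] -> [10, 17, 29, 32, 40, 41, 47, 49]

Final sorted array: [10, 17, 29, 32, 40, 41, 47, 49]

The merge sort proceeds by recursively splitting the array and merging sorted halves.
After all merges, the sorted array is [10, 17, 29, 32, 40, 41, 47, 49].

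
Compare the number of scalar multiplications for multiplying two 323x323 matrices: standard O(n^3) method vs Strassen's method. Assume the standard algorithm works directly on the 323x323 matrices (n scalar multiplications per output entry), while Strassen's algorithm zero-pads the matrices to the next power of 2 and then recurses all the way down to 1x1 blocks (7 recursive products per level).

Matrix multiplication for 323x323 matrices:

Strassen's algorithm requires power-of-2 dimensions. Pad 323x323 to 512x512 (next power of 2).

Standard algorithm: 323^3 = 33698267 multiplications
Strassen's algorithm: 7^(log2(512)) = 7^9 = 40353607 multiplications
Difference: 33698267 - 40353607 = -6655340 (Strassen uses MORE here due to padding overhead — for small or just-over-power-of-2 n, padding can outweigh the per-level savings)

Standard: 33698267 multiplications (323^3). Strassen: 40353607 multiplications (7^9, after padding to 512x512). Strassen reduces 8 recursive multiplications to 7 at each level.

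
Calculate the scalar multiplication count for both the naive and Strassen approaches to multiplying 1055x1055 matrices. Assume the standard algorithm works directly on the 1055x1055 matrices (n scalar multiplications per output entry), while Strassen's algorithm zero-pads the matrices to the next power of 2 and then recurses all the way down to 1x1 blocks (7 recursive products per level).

Matrix multiplication for 1055x1055 matrices:

Strassen's algorithm requires power-of-2 dimensions. Pad 1055x1055 to 2048x2048 (next power of 2).

Standard algorithm: 1055^3 = 1174241375 multiplications
Strassen's algorithm: 7^(log2(2048)) = 7^11 = 1977326743 multiplications
Difference: 1174241375 - 1977326743 = -803085368 (Strassen uses MORE here due to padding overhead — for small or just-over-power-of-2 n, padding can outweigh the per-level savings)

Standard: 1174241375 multiplications (1055^3). Strassen: 1977326743 multiplications (7^11, after padding to 2048x2048). Strassen reduces 8 recursive multiplications to 7 at each level.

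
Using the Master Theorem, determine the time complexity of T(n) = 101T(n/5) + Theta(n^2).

Master Theorem for T(n) = 101T(n/5) + O(n^2):

a = 101, b = 5, c = 2
log_b(a) = log_5(101) = 2.8675

Case 1: c = 2 < log_5(101) = 2.8675
T(n) = O(n^(log_5 101))

For T(n) = 101T(n/5) + O(n^2): log_5(101) = 2.8675. This is Case 1 of the Master Theorem (c < log_b(a), work dominated by leaves), giving O(n^(log_5 101)).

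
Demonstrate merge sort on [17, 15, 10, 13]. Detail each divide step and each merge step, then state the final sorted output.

Merge sort trace:

Split: [17, 15, 10, 13] -> [17, 15] and [10, 13]
  Split: [17, 15] -> [17] and [15]
  Merge: [17] + [15] -> [15, 17]
  Split: [10, 13] -> [10] and [13]
  Merge: [10] + [13] -> [10, 13]
Merge: [15, 17] + [10, 13] -> [10, 13, 15, 17]

Final sorted array: [10, 13, 15, 17]

The merge sort proceeds by recursively splitting the array and merging sorted halves.
After all merges, the sorted array is [10, 13, 15, 17].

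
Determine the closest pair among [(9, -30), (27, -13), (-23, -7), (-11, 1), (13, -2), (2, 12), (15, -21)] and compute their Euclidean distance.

Computing all pairwise distances among 7 points:

d((9, -30), (27, -13)) = 24.7588
d((9, -30), (-23, -7)) = 39.4081
d((9, -30), (-11, 1)) = 36.8917
d((9, -30), (13, -2)) = 28.2843
d((9, -30), (2, 12)) = 42.5793
d((9, -30), (15, -21)) = 10.8167 <-- minimum
d((27, -13), (-23, -7)) = 50.3587
d((27, -13), (-11, 1)) = 40.4969
d((27, -13), (13, -2)) = 17.8045
d((27, -13), (2, 12)) = 35.3553
d((27, -13), (15, -21)) = 14.4222
d((-23, -7), (-11, 1)) = 14.4222
d((-23, -7), (13, -2)) = 36.3456
d((-23, -7), (2, 12)) = 31.4006
d((-23, -7), (15, -21)) = 40.4969
d((-11, 1), (13, -2)) = 24.1868
d((-11, 1), (2, 12)) = 17.0294
d((-11, 1), (15, -21)) = 34.0588
d((13, -2), (2, 12)) = 17.8045
d((13, -2), (15, -21)) = 19.105
d((2, 12), (15, -21)) = 35.4683

Closest pair: (9, -30) and (15, -21) with distance 10.8167

The closest pair is (9, -30) and (15, -21) with Euclidean distance 10.8167. For 7 points, brute-force pairwise comparison is shown above. For large n, the divide-and-conquer algorithm (sort by x, recurse on halves, check the dividing strip) achieves O(n log n).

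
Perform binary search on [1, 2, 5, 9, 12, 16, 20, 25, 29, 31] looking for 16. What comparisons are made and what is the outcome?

Binary search for 16 in [1, 2, 5, 9, 12, 16, 20, 25, 29, 31]:

lo=0, hi=9, mid=4, arr[mid]=12 -> 12 < 16, search right half
lo=5, hi=9, mid=7, arr[mid]=25 -> 25 > 16, search left half
lo=5, hi=6, mid=5, arr[mid]=16 -> Found target at index 5!

Binary search finds 16 at index 5 after 3 comparisons. The search repeatedly halves the search space by comparing with the middle element.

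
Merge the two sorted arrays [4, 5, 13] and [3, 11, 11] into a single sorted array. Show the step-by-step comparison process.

Merging process:

Compare 4 vs 3: take 3 from right. Merged: [3]
Compare 4 vs 11: take 4 from left. Merged: [3, 4]
Compare 5 vs 11: take 5 from left. Merged: [3, 4, 5]
Compare 13 vs 11: take 11 from right. Merged: [3, 4, 5, 11]
Compare 13 vs 11: take 11 from right. Merged: [3, 4, 5, 11, 11]
Append remaining from left: [13]. Merged: [3, 4, 5, 11, 11, 13]

Final merged array: [3, 4, 5, 11, 11, 13]
Total comparisons: 5

The merged array is [3, 4, 5, 11, 11, 13], requiring 5 comparisons. The merge step runs in O(n) time where n is the total number of elements.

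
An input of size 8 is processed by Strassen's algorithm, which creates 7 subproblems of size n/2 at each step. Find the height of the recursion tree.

For divide and conquer with division factor 2:

Problem sizes at each level:
Level 0: 8
Level 1: 4
Level 2: 2
Level 3: 1

The root is level 0 and the size-1 base case is level 3 (the tree spans levels 0 through 3, i.e. 4 levels counting the root), so the depth is the number of divisions: log_2(8) = 3

The recursion tree depth is log_2(8) = 3. At each level, the problem size is divided by 2, so it takes 3 divisions to reduce to a base case of size 1. The algorithm makes 7 recursive calls at each level.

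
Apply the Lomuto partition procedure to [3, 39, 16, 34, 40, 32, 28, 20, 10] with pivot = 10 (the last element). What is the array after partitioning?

Lomuto partition with pivot = 10:

Initial array: [3, 39, 16, 34, 40, 32, 28, 20, 10]

arr[0]=3 <= 10: swap with position 0, array becomes [3, 39, 16, 34, 40, 32, 28, 20, 10]
arr[1]=39 > 10: no swap
arr[2]=16 > 10: no swap
arr[3]=34 > 10: no swap
arr[4]=40 > 10: no swap
arr[5]=32 > 10: no swap
arr[6]=28 > 10: no swap
arr[7]=20 > 10: no swap

Place pivot at position 1: [3, 10, 16, 34, 40, 32, 28, 20, 39]
Pivot position: 1

After partitioning with pivot 10, the array becomes [3, 10, 16, 34, 40, 32, 28, 20, 39]. The pivot is placed at index 1. All elements to the left of the pivot are <= 10, and all elements to the right are > 10.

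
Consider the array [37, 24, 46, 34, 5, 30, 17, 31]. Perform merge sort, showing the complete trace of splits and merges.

Merge sort trace:

Split: [37, 24, 46, 34, 5, 30, 17, 31] -> [37, 24, 46, 34] and [5, 30, 17, 31]
  Split: [37, 24, 46, 34] -> [37, 24] and [46, 34]
    Split: [37, 24] -> [37] and [24]
    Merge: [37] + [24] -> [24, 37]
    Split: [46, 34] -> [46] and [34]
    Merge: [46] + [34] -> [34, 46]
  Merge: [24, 37] + [34, 46] -> [24, 34, 37, 46]
  Split: [5, 30, 17, 31] -> [5, 30] and [17, 31]
    Split: [5, 30] -> [5] and [30]
    Merge: [5] + [30] -> [5, 30]
    Split: [17, 31] -> [17] and [31]
    Merge: [17] + [31] -> [17, 31]
  Merge: [5, 30] + [17, 31] -> [5, 17, 30, 31]
Merge: [24, 34, 37, 46] + [5, 17, 30, 31] -> [5, 17, 24, 30, 31, 34, 37, 46]

Final sorted array: [5, 17, 24, 30, 31, 34, 37, 46]

The merge sort proceeds by recursively splitting the array and merging sorted halves.
After all merges, the sorted array is [5, 17, 24, 30, 31, 34, 37, 46].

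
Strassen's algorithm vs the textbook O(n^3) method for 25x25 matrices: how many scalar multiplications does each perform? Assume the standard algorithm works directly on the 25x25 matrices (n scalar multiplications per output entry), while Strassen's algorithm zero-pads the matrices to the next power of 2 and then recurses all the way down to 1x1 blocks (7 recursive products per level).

Matrix multiplication for 25x25 matrices:

Strassen's algorithm requires power-of-2 dimensions. Pad 25x25 to 32x32 (next power of 2).

Standard algorithm: 25^3 = 15625 multiplications
Strassen's algorithm: 7^(log2(32)) = 7^5 = 16807 multiplications
Difference: 15625 - 16807 = -1182 (Strassen uses MORE here due to padding overhead — for small or just-over-power-of-2 n, padding can outweigh the per-level savings)

Standard: 15625 multiplications (25^3). Strassen: 16807 multiplications (7^5, after padding to 32x32). Strassen reduces 8 recursive multiplications to 7 at each level.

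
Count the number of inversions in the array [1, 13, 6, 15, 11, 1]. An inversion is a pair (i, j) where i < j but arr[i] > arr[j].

Finding inversions in [1, 13, 6, 15, 11, 1]:

(1, 2): arr[1]=13 > arr[2]=6
(1, 4): arr[1]=13 > arr[4]=11
(1, 5): arr[1]=13 > arr[5]=1
(2, 5): arr[2]=6 > arr[5]=1
(3, 4): arr[3]=15 > arr[4]=11
(3, 5): arr[3]=15 > arr[5]=1
(4, 5): arr[4]=11 > arr[5]=1

Total inversions: 7

The array has 7 inversion(s): (1,2), (1,4), (1,5), (2,5), (3,4), (3,5), (4,5). Each pair (i,j) satisfies i < j and arr[i] > arr[j].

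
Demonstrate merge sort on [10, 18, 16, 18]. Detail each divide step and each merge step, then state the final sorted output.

Merge sort trace:

Split: [10, 18, 16, 18] -> [10, 18] and [16, 18]
  Split: [10, 18] -> [10] and [18]
  Merge: [10] + [18] -> [10, 18]
  Split: [16, 18] -> [16] and [18]
  Merge: [16] + [18] -> [16, 18]
Merge: [10, 18] + [16, 18] -> [10, 16, 18, 18]

Final sorted array: [10, 16, 18, 18]

The merge sort proceeds by recursively splitting the array and merging sorted halves.
After all merges, the sorted array is [10, 16, 18, 18].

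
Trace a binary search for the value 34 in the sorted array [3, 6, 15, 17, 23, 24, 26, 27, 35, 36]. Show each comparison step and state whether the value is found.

Binary search for 34 in [3, 6, 15, 17, 23, 24, 26, 27, 35, 36]:

lo=0, hi=9, mid=4, arr[mid]=23 -> 23 < 34, search right half
lo=5, hi=9, mid=7, arr[mid]=27 -> 27 < 34, search right half
lo=8, hi=9, mid=8, arr[mid]=35 -> 35 > 34, search left half
lo=8 > hi=7, target 34 not found

Binary search determines that 34 is not in the array after 3 comparisons. The search space was exhausted without finding the target.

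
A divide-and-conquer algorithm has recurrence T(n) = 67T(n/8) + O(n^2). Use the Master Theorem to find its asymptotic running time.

Master Theorem for T(n) = 67T(n/8) + O(n^2):

a = 67, b = 8, c = 2
log_b(a) = log_8(67) = 2.0220

Case 1: c = 2 < log_8(67) = 2.0220
T(n) = O(n^(log_8 67))

For T(n) = 67T(n/8) + O(n^2): log_8(67) = 2.0220. This is Case 1 of the Master Theorem (c < log_b(a), work dominated by leaves), giving O(n^(log_8 67)).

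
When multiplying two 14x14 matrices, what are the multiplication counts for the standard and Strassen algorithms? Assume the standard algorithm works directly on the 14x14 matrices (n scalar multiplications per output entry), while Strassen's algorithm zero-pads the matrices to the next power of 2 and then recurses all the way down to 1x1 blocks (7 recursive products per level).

Matrix multiplication for 14x14 matrices:

Strassen's algorithm requires power-of-2 dimensions. Pad 14x14 to 16x16 (next power of 2).

Standard algorithm: 14^3 = 2744 multiplications
Strassen's algorithm: 7^(log2(16)) = 7^4 = 2401 multiplications
Savings: 2744 - 2401 = 343 multiplications

Standard: 2744 multiplications (14^3). Strassen: 2401 multiplications (7^4, after padding to 16x16). Strassen reduces 8 recursive multiplications to 7 at each level.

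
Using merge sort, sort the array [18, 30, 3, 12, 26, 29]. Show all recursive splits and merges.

Merge sort trace:

Split: [18, 30, 3, 12, 26, 29] -> [18, 30, 3] and [12, 26, 29]
  Split: [18, 30, 3] -> [18] and [30, 3]
    Split: [30, 3] -> [30] and [3]
    Merge: [30] + [3] -> [3, 30]
  Merge: [18] + [3, 30] -> [3, 18, 30]
  Split: [12, 26, 29] -> [12] and [26, 29]
    Split: [26, 29] -> [26] and [29]
    Merge: [26] + [29] -> [26, 29]
  Merge: [12] + [26, 29] -> [12, 26, 29]
Merge: [3, 18, 30] + [12, 26, 29] -> [3, 12, 18, 26, 29, 30]

Final sorted array: [3, 12, 18, 26, 29, 30]

The merge sort proceeds by recursively splitting the array and merging sorted halves.
After all merges, the sorted array is [3, 12, 18, 26, 29, 30].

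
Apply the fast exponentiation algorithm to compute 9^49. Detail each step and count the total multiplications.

Computing 9^49 by squaring (build up from 9^1; each line after the first costs one multiplication):

9^1 = 9
9^2 = (9^1)^2 = 9^2 = 81
9^3 = 9 * 9^2 = 9 * 81 = 729
9^6 = (9^3)^2 = 729^2 = 531441
9^12 = (9^6)^2 = 531441^2 = 282429536481
9^24 = (9^12)^2 = 282429536481^2 = 79766443076872509863361
9^48 = (9^24)^2 = 79766443076872509863361^2 = 6362685441135942358474828762538534230890216321
9^49 = 9 * 9^48 = 9 * 6362685441135942358474828762538534230890216321 = 57264168970223481226273458862846808078011946889

Result: 57264168970223481226273458862846808078011946889
Multiplications needed: 7 (7 lines after 9^1)

9^49 = 57264168970223481226273458862846808078011946889. Using exponentiation by squaring, this requires 7 multiplications. The key idea: if the exponent is even, square the half-power; if odd, multiply by the base once.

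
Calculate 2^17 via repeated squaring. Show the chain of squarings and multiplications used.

Computing 2^17 by squaring (build up from 2^1; each line after the first costs one multiplication):

2^1 = 2
2^2 = (2^1)^2 = 2^2 = 4
2^4 = (2^2)^2 = 4^2 = 16
2^8 = (2^4)^2 = 16^2 = 256
2^16 = (2^8)^2 = 256^2 = 65536
2^17 = 2 * 2^16 = 2 * 65536 = 131072

Result: 131072
Multiplications needed: 5 (5 lines after 2^1)

2^17 = 131072. Using exponentiation by squaring, this requires 5 multiplications. The key idea: if the exponent is even, square the half-power; if odd, multiply by the base once.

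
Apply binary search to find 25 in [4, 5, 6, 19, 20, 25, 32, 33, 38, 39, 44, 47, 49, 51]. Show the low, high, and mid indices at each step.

Binary search for 25 in [4, 5, 6, 19, 20, 25, 32, 33, 38, 39, 44, 47, 49, 51]:

lo=0, hi=13, mid=6, arr[mid]=32 -> 32 > 25, search left half
lo=0, hi=5, mid=2, arr[mid]=6 -> 6 < 25, search right half
lo=3, hi=5, mid=4, arr[mid]=20 -> 20 < 25, search right half
lo=5, hi=5, mid=5, arr[mid]=25 -> Found target at index 5!

Binary search finds 25 at index 5 after 4 comparisons. The search repeatedly halves the search space by comparing with the middle element.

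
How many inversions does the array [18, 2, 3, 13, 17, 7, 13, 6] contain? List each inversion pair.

Finding inversions in [18, 2, 3, 13, 17, 7, 13, 6]:

(0, 1): arr[0]=18 > arr[1]=2
(0, 2): arr[0]=18 > arr[2]=3
(0, 3): arr[0]=18 > arr[3]=13
(0, 4): arr[0]=18 > arr[4]=17
(0, 5): arr[0]=18 > arr[5]=7
(0, 6): arr[0]=18 > arr[6]=13
(0, 7): arr[0]=18 > arr[7]=6
(3, 5): arr[3]=13 > arr[5]=7
(3, 7): arr[3]=13 > arr[7]=6
(4, 5): arr[4]=17 > arr[5]=7
(4, 6): arr[4]=17 > arr[6]=13
(4, 7): arr[4]=17 > arr[7]=6
(5, 7): arr[5]=7 > arr[7]=6
(6, 7): arr[6]=13 > arr[7]=6

Total inversions: 14

The array has 14 inversion(s): (0,1), (0,2), (0,3), (0,4), (0,5), (0,6), (0,7), (3,5), (3,7), (4,5), (4,6), (4,7), (5,7), (6,7). Each pair (i,j) satisfies i < j and arr[i] > arr[j].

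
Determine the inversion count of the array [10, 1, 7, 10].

Finding inversions in [10, 1, 7, 10]:

(0, 1): arr[0]=10 > arr[1]=1
(0, 2): arr[0]=10 > arr[2]=7

Total inversions: 2

The array has 2 inversion(s): (0,1), (0,2). Each pair (i,j) satisfies i < j and arr[i] > arr[j].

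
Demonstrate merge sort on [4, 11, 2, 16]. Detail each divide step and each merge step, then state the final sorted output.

Merge sort trace:

Split: [4, 11, 2, 16] -> [4, 11] and [2, 16]
  Split: [4, 11] -> [4] and [11]
  Merge: [4] + [11] -> [4, 11]
  Split: [2, 16] -> [2] and [16]
  Merge: [2] + [16] -> [2, 16]
Merge: [4, 11] + [2, 16] -> [2, 4, 11, 16]

Final sorted array: [2, 4, 11, 16]

The merge sort proceeds by recursively splitting the array and merging sorted halves.
After all merges, the sorted array is [2, 4, 11, 16].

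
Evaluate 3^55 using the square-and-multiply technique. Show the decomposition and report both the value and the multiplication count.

Computing 3^55 by squaring (build up from 3^1; each line after the first costs one multiplication):

3^1 = 3
3^2 = (3^1)^2 = 3^2 = 9
3^3 = 3 * 3^2 = 3 * 9 = 27
3^6 = (3^3)^2 = 27^2 = 729
3^12 = (3^6)^2 = 729^2 = 531441
3^13 = 3 * 3^12 = 3 * 531441 = 1594323
3^26 = (3^13)^2 = 1594323^2 = 2541865828329
3^27 = 3 * 3^26 = 3 * 2541865828329 = 7625597484987
3^54 = (3^27)^2 = 7625597484987^2 = 58149737003040059690390169
3^55 = 3 * 3^54 = 3 * 58149737003040059690390169 = 174449211009120179071170507

Result: 174449211009120179071170507
Multiplications needed: 9 (9 lines after 3^1)

3^55 = 174449211009120179071170507. Using exponentiation by squaring, this requires 9 multiplications. The key idea: if the exponent is even, square the half-power; if odd, multiply by the base once.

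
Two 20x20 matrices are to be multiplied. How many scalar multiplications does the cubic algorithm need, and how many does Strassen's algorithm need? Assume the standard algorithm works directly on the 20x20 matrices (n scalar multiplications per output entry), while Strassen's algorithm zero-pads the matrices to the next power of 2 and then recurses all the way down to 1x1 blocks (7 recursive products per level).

Matrix multiplication for 20x20 matrices:

Strassen's algorithm requires power-of-2 dimensions. Pad 20x20 to 32x32 (next power of 2).

Standard algorithm: 20^3 = 8000 multiplications
Strassen's algorithm: 7^(log2(32)) = 7^5 = 16807 multiplications
Difference: 8000 - 16807 = -8807 (Strassen uses MORE here due to padding overhead — for small or just-over-power-of-2 n, padding can outweigh the per-level savings)

Standard: 8000 multiplications (20^3). Strassen: 16807 multiplications (7^5, after padding to 32x32). Strassen reduces 8 recursive multiplications to 7 at each level.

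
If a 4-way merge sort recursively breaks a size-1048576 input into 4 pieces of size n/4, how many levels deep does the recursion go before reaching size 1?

For divide and conquer with division factor 4:

Problem sizes at each level:
Level 0: 1048576
Level 1: 262144
Level 2: 65536
Level 3: 16384
Level 4: 4096
Level 5: 1024
Level 6: 256
Level 7: 64
Level 8: 16
Level 9: 4
Level 10: 1

The root is level 0 and the size-1 base case is level 10 (the tree spans levels 0 through 10, i.e. 11 levels counting the root), so the depth is the number of divisions: log_4(1048576) = 10

The recursion tree depth is log_4(1048576) = 10. At each level, the problem size is divided by 4, so it takes 10 divisions to reduce to a base case of size 1. The algorithm makes 4 recursive calls at each level.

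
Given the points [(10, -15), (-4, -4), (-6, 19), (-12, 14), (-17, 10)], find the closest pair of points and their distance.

Computing all pairwise distances among 5 points:

d((10, -15), (-4, -4)) = 17.8045
d((10, -15), (-6, 19)) = 37.5766
d((10, -15), (-12, 14)) = 36.4005
d((10, -15), (-17, 10)) = 36.7967
d((-4, -4), (-6, 19)) = 23.0868
d((-4, -4), (-12, 14)) = 19.6977
d((-4, -4), (-17, 10)) = 19.105
d((-6, 19), (-12, 14)) = 7.8102
d((-6, 19), (-17, 10)) = 14.2127
d((-12, 14), (-17, 10)) = 6.4031 <-- minimum

Closest pair: (-12, 14) and (-17, 10) with distance 6.4031

The closest pair is (-12, 14) and (-17, 10) with Euclidean distance 6.4031. For 5 points, brute-force pairwise comparison is shown above. For large n, the divide-and-conquer algorithm (sort by x, recurse on halves, check the dividing strip) achieves O(n log n).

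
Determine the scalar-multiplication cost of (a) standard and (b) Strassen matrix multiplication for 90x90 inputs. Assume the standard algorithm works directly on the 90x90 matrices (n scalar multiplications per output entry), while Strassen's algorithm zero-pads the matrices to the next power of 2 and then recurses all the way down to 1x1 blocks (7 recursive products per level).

Matrix multiplication for 90x90 matrices:

Strassen's algorithm requires power-of-2 dimensions. Pad 90x90 to 128x128 (next power of 2).

Standard algorithm: 90^3 = 729000 multiplications
Strassen's algorithm: 7^(log2(128)) = 7^7 = 823543 multiplications
Difference: 729000 - 823543 = -94543 (Strassen uses MORE here due to padding overhead — for small or just-over-power-of-2 n, padding can outweigh the per-level savings)

Standard: 729000 multiplications (90^3). Strassen: 823543 multiplications (7^7, after padding to 128x128). Strassen reduces 8 recursive multiplications to 7 at each level.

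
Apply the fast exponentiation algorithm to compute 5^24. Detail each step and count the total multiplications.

Computing 5^24 by squaring (build up from 5^1; each line after the first costs one multiplication):

5^1 = 5
5^2 = (5^1)^2 = 5^2 = 25
5^3 = 5 * 5^2 = 5 * 25 = 125
5^6 = (5^3)^2 = 125^2 = 15625
5^12 = (5^6)^2 = 15625^2 = 244140625
5^24 = (5^12)^2 = 244140625^2 = 59604644775390625

Result: 59604644775390625
Multiplications needed: 5 (5 lines after 5^1)

5^24 = 59604644775390625. Using exponentiation by squaring, this requires 5 multiplications. The key idea: if the exponent is even, square the half-power; if odd, multiply by the base once.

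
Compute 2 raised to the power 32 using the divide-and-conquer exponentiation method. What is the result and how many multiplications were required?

Computing 2^32 by squaring (build up from 2^1; each line after the first costs one multiplication):

2^1 = 2
2^2 = (2^1)^2 = 2^2 = 4
2^4 = (2^2)^2 = 4^2 = 16
2^8 = (2^4)^2 = 16^2 = 256
2^16 = (2^8)^2 = 256^2 = 65536
2^32 = (2^16)^2 = 65536^2 = 4294967296

Result: 4294967296
Multiplications needed: 5 (5 lines after 2^1)

2^32 = 4294967296. Using exponentiation by squaring, this requires 5 multiplications. The key idea: if the exponent is even, square the half-power; if odd, multiply by the base once.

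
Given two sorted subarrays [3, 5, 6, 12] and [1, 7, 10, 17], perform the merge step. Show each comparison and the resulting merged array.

Merging process:

Compare 3 vs 1: take 1 from right. Merged: [1]
Compare 3 vs 7: take 3 from left. Merged: [1, 3]
Compare 5 vs 7: take 5 from left. Merged: [1, 3, 5]
Compare 6 vs 7: take 6 from left. Merged: [1, 3, 5, 6]
Compare 12 vs 7: take 7 from right. Merged: [1, 3, 5, 6, 7]
Compare 12 vs 10: take 10 from right. Merged: [1, 3, 5, 6, 7, 10]
Compare 12 vs 17: take 12 from left. Merged: [1, 3, 5, 6, 7, 10, 12]
Append remaining from right: [17]. Merged: [1, 3, 5, 6, 7, 10, 12, 17]

Final merged array: [1, 3, 5, 6, 7, 10, 12, 17]
Total comparisons: 7

The merged array is [1, 3, 5, 6, 7, 10, 12, 17], requiring 7 comparisons. The merge step runs in O(n) time where n is the total number of elements.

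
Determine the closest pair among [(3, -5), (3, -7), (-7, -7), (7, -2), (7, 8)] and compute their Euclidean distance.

Computing all pairwise distances among 5 points:

d((3, -5), (3, -7)) = 2.0 <-- minimum
d((3, -5), (-7, -7)) = 10.198
d((3, -5), (7, -2)) = 5.0
d((3, -5), (7, 8)) = 13.6015
d((3, -7), (-7, -7)) = 10.0
d((3, -7), (7, -2)) = 6.4031
d((3, -7), (7, 8)) = 15.5242
d((-7, -7), (7, -2)) = 14.8661
d((-7, -7), (7, 8)) = 20.5183
d((7, -2), (7, 8)) = 10.0

Closest pair: (3, -5) and (3, -7) with distance 2.0

The closest pair is (3, -5) and (3, -7) with Euclidean distance 2.0. For 5 points, brute-force pairwise comparison is shown above. For large n, the divide-and-conquer algorithm (sort by x, recurse on halves, check the dividing strip) achieves O(n log n).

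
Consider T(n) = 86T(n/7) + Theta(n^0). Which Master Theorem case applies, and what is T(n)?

Master Theorem for T(n) = 86T(n/7) + O(n^0):

a = 86, b = 7, c = 0
log_b(a) = log_7(86) = 2.2891

Case 1: c = 0 < log_7(86) = 2.2891
T(n) = O(n^(log_7 86))

For T(n) = 86T(n/7) + O(n^0): log_7(86) = 2.2891. This is Case 1 of the Master Theorem (c < log_b(a), work dominated by leaves), giving O(n^(log_7 86)).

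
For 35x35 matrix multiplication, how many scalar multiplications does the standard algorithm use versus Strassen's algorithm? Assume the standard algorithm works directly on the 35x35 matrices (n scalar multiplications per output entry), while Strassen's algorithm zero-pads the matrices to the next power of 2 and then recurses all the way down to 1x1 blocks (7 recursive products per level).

Matrix multiplication for 35x35 matrices:

Strassen's algorithm requires power-of-2 dimensions. Pad 35x35 to 64x64 (next power of 2).

Standard algorithm: 35^3 = 42875 multiplications
Strassen's algorithm: 7^(log2(64)) = 7^6 = 117649 multiplications
Difference: 42875 - 117649 = -74774 (Strassen uses MORE here due to padding overhead — for small or just-over-power-of-2 n, padding can outweigh the per-level savings)

Standard: 42875 multiplications (35^3). Strassen: 117649 multiplications (7^6, after padding to 64x64). Strassen reduces 8 recursive multiplications to 7 at each level.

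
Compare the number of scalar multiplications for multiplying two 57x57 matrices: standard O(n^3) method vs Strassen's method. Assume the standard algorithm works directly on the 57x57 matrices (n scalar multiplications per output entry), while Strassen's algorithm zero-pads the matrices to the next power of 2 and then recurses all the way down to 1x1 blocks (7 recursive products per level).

Matrix multiplication for 57x57 matrices:

Strassen's algorithm requires power-of-2 dimensions. Pad 57x57 to 64x64 (next power of 2).

Standard algorithm: 57^3 = 185193 multiplications
Strassen's algorithm: 7^(log2(64)) = 7^6 = 117649 multiplications
Savings: 185193 - 117649 = 67544 multiplications

Standard: 185193 multiplications (57^3). Strassen: 117649 multiplications (7^6, after padding to 64x64). Strassen reduces 8 recursive multiplications to 7 at each level.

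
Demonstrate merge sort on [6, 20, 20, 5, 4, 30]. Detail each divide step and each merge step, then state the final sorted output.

Merge sort trace:

Split: [6, 20, 20, 5, 4, 30] -> [6, 20, 20] and [5, 4, 30]
  Split: [6, 20, 20] -> [6] and [20, 20]
    Split: [20, 20] -> [20] and [20]
    Merge: [20] + [20] -> [20, 20]
  Merge: [6] + [20, 20] -> [6, 20, 20]
  Split: [5, 4, 30] -> [5] and [4, 30]
    Split: [4, 30] -> [4] and [30]
    Merge: [4] + [30] -> [4, 30]
  Merge: [5] + [4, 30] -> [4, 5, 30]
Merge: [6, 20, 20] + [4, 5, 30] -> [4, 5, 6, 20, 20, 30]

Final sorted array: [4, 5, 6, 20, 20, 30]

The merge sort proceeds by recursively splitting the array and merging sorted halves.
After all merges, the sorted array is [4, 5, 6, 20, 20, 30].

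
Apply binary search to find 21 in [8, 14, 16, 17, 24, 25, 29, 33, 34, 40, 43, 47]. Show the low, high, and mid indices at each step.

Binary search for 21 in [8, 14, 16, 17, 24, 25, 29, 33, 34, 40, 43, 47]:

lo=0, hi=11, mid=5, arr[mid]=25 -> 25 > 21, search left half
lo=0, hi=4, mid=2, arr[mid]=16 -> 16 < 21, search right half
lo=3, hi=4, mid=3, arr[mid]=17 -> 17 < 21, search right half
lo=4, hi=4, mid=4, arr[mid]=24 -> 24 > 21, search left half
lo=4 > hi=3, target 21 not found

Binary search determines that 21 is not in the array after 4 comparisons. The search space was exhausted without finding the target.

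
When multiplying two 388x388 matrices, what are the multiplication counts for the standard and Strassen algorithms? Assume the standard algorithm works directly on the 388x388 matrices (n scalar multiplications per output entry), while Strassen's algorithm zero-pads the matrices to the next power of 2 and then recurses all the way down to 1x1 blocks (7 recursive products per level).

Matrix multiplication for 388x388 matrices:

Strassen's algorithm requires power-of-2 dimensions. Pad 388x388 to 512x512 (next power of 2).

Standard algorithm: 388^3 = 58411072 multiplications
Strassen's algorithm: 7^(log2(512)) = 7^9 = 40353607 multiplications
Savings: 58411072 - 40353607 = 18057465 multiplications

Standard: 58411072 multiplications (388^3). Strassen: 40353607 multiplications (7^9, after padding to 512x512). Strassen reduces 8 recursive multiplications to 7 at each level.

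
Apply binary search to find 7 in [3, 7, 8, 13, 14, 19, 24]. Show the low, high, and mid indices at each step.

Binary search for 7 in [3, 7, 8, 13, 14, 19, 24]:

lo=0, hi=6, mid=3, arr[mid]=13 -> 13 > 7, search left half
lo=0, hi=2, mid=1, arr[mid]=7 -> Found target at index 1!

Binary search finds 7 at index 1 after 2 comparisons. The search repeatedly halves the search space by comparing with the middle element.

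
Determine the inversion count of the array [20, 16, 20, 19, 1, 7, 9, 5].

Finding inversions in [20, 16, 20, 19, 1, 7, 9, 5]:

(0, 1): arr[0]=20 > arr[1]=16
(0, 3): arr[0]=20 > arr[3]=19
(0, 4): arr[0]=20 > arr[4]=1
(0, 5): arr[0]=20 > arr[5]=7
(0, 6): arr[0]=20 > arr[6]=9
(0, 7): arr[0]=20 > arr[7]=5
(1, 4): arr[1]=16 > arr[4]=1
(1, 5): arr[1]=16 > arr[5]=7
(1, 6): arr[1]=16 > arr[6]=9
(1, 7): arr[1]=16 > arr[7]=5
(2, 3): arr[2]=20 > arr[3]=19
(2, 4): arr[2]=20 > arr[4]=1
(2, 5): arr[2]=20 > arr[5]=7
(2, 6): arr[2]=20 > arr[6]=9
(2, 7): arr[2]=20 > arr[7]=5
(3, 4): arr[3]=19 > arr[4]=1
(3, 5): arr[3]=19 > arr[5]=7
(3, 6): arr[3]=19 > arr[6]=9
(3, 7): arr[3]=19 > arr[7]=5
(5, 7): arr[5]=7 > arr[7]=5
(6, 7): arr[6]=9 > arr[7]=5

Total inversions: 21

The array has 21 inversion(s): (0,1), (0,3), (0,4), (0,5), (0,6), (0,7), (1,4), (1,5), (1,6), (1,7), (2,3), (2,4), (2,5), (2,6), (2,7), (3,4), (3,5), (3,6), (3,7), (5,7), (6,7). Each pair (i,j) satisfies i < j and arr[i] > arr[j].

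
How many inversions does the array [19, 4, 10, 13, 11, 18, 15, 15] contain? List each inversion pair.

Finding inversions in [19, 4, 10, 13, 11, 18, 15, 15]:

(0, 1): arr[0]=19 > arr[1]=4
(0, 2): arr[0]=19 > arr[2]=10
(0, 3): arr[0]=19 > arr[3]=13
(0, 4): arr[0]=19 > arr[4]=11
(0, 5): arr[0]=19 > arr[5]=18
(0, 6): arr[0]=19 > arr[6]=15
(0, 7): arr[0]=19 > arr[7]=15
(3, 4): arr[3]=13 > arr[4]=11
(5, 6): arr[5]=18 > arr[6]=15
(5, 7): arr[5]=18 > arr[7]=15

Total inversions: 10

The array has 10 inversion(s): (0,1), (0,2), (0,3), (0,4), (0,5), (0,6), (0,7), (3,4), (5,6), (5,7). Each pair (i,j) satisfies i < j and arr[i] > arr[j].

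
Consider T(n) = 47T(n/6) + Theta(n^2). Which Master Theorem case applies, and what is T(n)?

Master Theorem for T(n) = 47T(n/6) + O(n^2):

a = 47, b = 6, c = 2
log_b(a) = log_6(47) = 2.1488

Case 1: c = 2 < log_6(47) = 2.1488
T(n) = O(n^(log_6 47))

For T(n) = 47T(n/6) + O(n^2): log_6(47) = 2.1488. This is Case 1 of the Master Theorem (c < log_b(a), work dominated by leaves), giving O(n^(log_6 47)).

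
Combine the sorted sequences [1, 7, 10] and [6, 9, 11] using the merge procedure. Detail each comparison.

Merging process:

Compare 1 vs 6: take 1 from left. Merged: [1]
Compare 7 vs 6: take 6 from right. Merged: [1, 6]
Compare 7 vs 9: take 7 from left. Merged: [1, 6, 7]
Compare 10 vs 9: take 9 from right. Merged: [1, 6, 7, 9]
Compare 10 vs 11: take 10 from left. Merged: [1, 6, 7, 9, 10]
Append remaining from right: [11]. Merged: [1, 6, 7, 9, 10, 11]

Final merged array: [1, 6, 7, 9, 10, 11]
Total comparisons: 5

The merged array is [1, 6, 7, 9, 10, 11], requiring 5 comparisons. The merge step runs in O(n) time where n is the total number of elements.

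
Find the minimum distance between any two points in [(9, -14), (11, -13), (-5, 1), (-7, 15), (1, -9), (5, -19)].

Computing all pairwise distances among 6 points:

d((9, -14), (11, -13)) = 2.2361 <-- minimum
d((9, -14), (-5, 1)) = 20.5183
d((9, -14), (-7, 15)) = 33.121
d((9, -14), (1, -9)) = 9.434
d((9, -14), (5, -19)) = 6.4031
d((11, -13), (-5, 1)) = 21.2603
d((11, -13), (-7, 15)) = 33.2866
d((11, -13), (1, -9)) = 10.7703
d((11, -13), (5, -19)) = 8.4853
d((-5, 1), (-7, 15)) = 14.1421
d((-5, 1), (1, -9)) = 11.6619
d((-5, 1), (5, -19)) = 22.3607
d((-7, 15), (1, -9)) = 25.2982
d((-7, 15), (5, -19)) = 36.0555
d((1, -9), (5, -19)) = 10.7703

Closest pair: (9, -14) and (11, -13) with distance 2.2361

The closest pair is (9, -14) and (11, -13) with Euclidean distance 2.2361. For 6 points, brute-force pairwise comparison is shown above. For large n, the divide-and-conquer algorithm (sort by x, recurse on halves, check the dividing strip) achieves O(n log n).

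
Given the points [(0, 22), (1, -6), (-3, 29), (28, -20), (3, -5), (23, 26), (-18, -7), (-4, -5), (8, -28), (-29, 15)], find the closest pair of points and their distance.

Computing all pairwise distances among 10 points:

d((0, 22), (1, -6)) = 28.0179
d((0, 22), (-3, 29)) = 7.6158
d((0, 22), (28, -20)) = 50.4777
d((0, 22), (3, -5)) = 27.1662
d((0, 22), (23, 26)) = 23.3452
d((0, 22), (-18, -7)) = 34.1321
d((0, 22), (-4, -5)) = 27.2947
d((0, 22), (8, -28)) = 50.636
d((0, 22), (-29, 15)) = 29.8329
d((1, -6), (-3, 29)) = 35.2278
d((1, -6), (28, -20)) = 30.4138
d((1, -6), (3, -5)) = 2.2361 <-- minimum
d((1, -6), (23, 26)) = 38.833
d((1, -6), (-18, -7)) = 19.0263
d((1, -6), (-4, -5)) = 5.099
d((1, -6), (8, -28)) = 23.0868
d((1, -6), (-29, 15)) = 36.6197
d((-3, 29), (28, -20)) = 57.9828
d((-3, 29), (3, -5)) = 34.5254
d((-3, 29), (23, 26)) = 26.1725
d((-3, 29), (-18, -7)) = 39.0
d((-3, 29), (-4, -5)) = 34.0147
d((-3, 29), (8, -28)) = 58.0517
d((-3, 29), (-29, 15)) = 29.5296
d((28, -20), (3, -5)) = 29.1548
d((28, -20), (23, 26)) = 46.2709
d((28, -20), (-18, -7)) = 47.8017
d((28, -20), (-4, -5)) = 35.3412
d((28, -20), (8, -28)) = 21.5407
d((28, -20), (-29, 15)) = 66.888
d((3, -5), (23, 26)) = 36.8917
d((3, -5), (-18, -7)) = 21.095
d((3, -5), (-4, -5)) = 7.0
d((3, -5), (8, -28)) = 23.5372
d((3, -5), (-29, 15)) = 37.7359
d((23, 26), (-18, -7)) = 52.6308
d((23, 26), (-4, -5)) = 41.1096
d((23, 26), (8, -28)) = 56.0446
d((23, 26), (-29, 15)) = 53.1507
d((-18, -7), (-4, -5)) = 14.1421
d((-18, -7), (8, -28)) = 33.4215
d((-18, -7), (-29, 15)) = 24.5967
d((-4, -5), (8, -28)) = 25.9422
d((-4, -5), (-29, 15)) = 32.0156
d((8, -28), (-29, 15)) = 56.7274

Closest pair: (1, -6) and (3, -5) with distance 2.2361

The closest pair is (1, -6) and (3, -5) with Euclidean distance 2.2361. For 10 points, brute-force pairwise comparison is shown above. For large n, the divide-and-conquer algorithm (sort by x, recurse on halves, check the dividing strip) achieves O(n log n).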